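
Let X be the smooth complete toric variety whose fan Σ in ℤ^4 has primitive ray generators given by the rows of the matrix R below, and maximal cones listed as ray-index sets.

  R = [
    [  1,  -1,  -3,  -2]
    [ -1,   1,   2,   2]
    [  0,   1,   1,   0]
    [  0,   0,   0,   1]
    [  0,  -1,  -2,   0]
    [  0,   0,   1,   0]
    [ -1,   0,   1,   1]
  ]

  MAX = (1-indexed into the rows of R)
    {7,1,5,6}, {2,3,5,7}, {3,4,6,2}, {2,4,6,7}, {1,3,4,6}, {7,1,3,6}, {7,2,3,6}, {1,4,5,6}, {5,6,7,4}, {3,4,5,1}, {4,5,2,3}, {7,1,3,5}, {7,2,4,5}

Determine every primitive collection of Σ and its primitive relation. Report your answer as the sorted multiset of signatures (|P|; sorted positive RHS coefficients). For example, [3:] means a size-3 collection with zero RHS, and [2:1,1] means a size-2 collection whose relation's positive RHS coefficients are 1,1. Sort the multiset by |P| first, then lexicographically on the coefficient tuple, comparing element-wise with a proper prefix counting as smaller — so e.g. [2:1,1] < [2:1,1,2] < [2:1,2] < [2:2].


Minimal non-faces — 5 found among 7 rays, 13 max cones:

  • {1,2}:  v_{1} + v_{2} = v_{3} + v_{5}  ⇒ sig = [2:1,1]
  • {3,5,6}:  v_{3} + v_{5} + v_{6} = 0  ⇒ sig = [3:]
  • {1,4,7}:  v_{1} + v_{4} + v_{7} = v_{5}  ⇒ sig = [3:1]
  • {3,4,7}:  v_{3} + v_{4} + v_{7} = v_{2}  ⇒ sig = [3:1]
  • {2,5,6}:  v_{2} + v_{5} + v_{6} = v_{4} + v_{7}  ⇒ sig = [3:1,1]

Sorted signature multiset PRS(X):
{ [2:1,1],  [3:],  [3:1] ×2,  [3:1,1] }


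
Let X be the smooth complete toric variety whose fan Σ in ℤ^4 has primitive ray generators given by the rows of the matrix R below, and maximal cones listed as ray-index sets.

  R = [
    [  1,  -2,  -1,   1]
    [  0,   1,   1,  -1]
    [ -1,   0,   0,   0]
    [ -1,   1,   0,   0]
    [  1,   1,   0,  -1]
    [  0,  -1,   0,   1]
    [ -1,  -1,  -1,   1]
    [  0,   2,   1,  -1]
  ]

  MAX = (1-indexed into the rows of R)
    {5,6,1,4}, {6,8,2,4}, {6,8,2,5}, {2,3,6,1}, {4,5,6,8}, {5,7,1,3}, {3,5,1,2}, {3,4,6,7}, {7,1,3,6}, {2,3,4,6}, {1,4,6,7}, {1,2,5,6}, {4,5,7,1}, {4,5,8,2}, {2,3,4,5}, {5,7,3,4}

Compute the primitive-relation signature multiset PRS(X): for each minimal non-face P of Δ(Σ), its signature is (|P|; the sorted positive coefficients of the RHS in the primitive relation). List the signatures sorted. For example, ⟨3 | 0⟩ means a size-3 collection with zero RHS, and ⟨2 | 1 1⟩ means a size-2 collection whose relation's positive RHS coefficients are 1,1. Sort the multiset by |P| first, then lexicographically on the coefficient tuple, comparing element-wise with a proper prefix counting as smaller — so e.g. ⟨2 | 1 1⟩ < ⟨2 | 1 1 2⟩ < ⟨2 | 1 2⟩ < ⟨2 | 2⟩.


9 minimal non-faces of Δ(Σ) (on 8 rays):

  P = {2,7}:  v_{2} + v_{7} = v_{3} ; sig = ⟨2 | 1⟩
  P = {7,8}:  v_{7} + v_{8} = v_{4} ; sig = ⟨2 | 1⟩
  P = {1,8}:  v_{1} + v_{8} = v_{5} + v_{6} ; sig = ⟨2 | 1 1⟩
  P = {3,8}:  v_{3} + v_{8} = v_{2} + v_{4} ; sig = ⟨2 | 1 1⟩
  P = {1,2,4}:  v_{1} + v_{2} + v_{4} = 0 ; sig = ⟨3 | 0⟩
  P = {3,5,6}:  v_{3} + v_{5} + v_{6} = 0 ; sig = ⟨3 | 0⟩
  P = {1,3,4}:  v_{1} + v_{3} + v_{4} = v_{7} ; sig = ⟨3 | 1⟩
  P = {5,6,7}:  v_{5} + v_{6} + v_{7} = v_{1} + v_{4} ; sig = ⟨3 | 1 1⟩
  P = {2,4,5,6}:  v_{2} + v_{4} + v_{5} + v_{6} = v_{8} ; sig = ⟨4 | 1⟩

Signatures (|P|; sorted positive RHS coefficients), sorted:
    |P|=2: 4 collections, coeffs (1), (1), (1,1), (1,1)
    |P|=3: 4 collections, coeffs (), (), (1), (1,1)
    |P|=4: 1 collection, coeffs (1)


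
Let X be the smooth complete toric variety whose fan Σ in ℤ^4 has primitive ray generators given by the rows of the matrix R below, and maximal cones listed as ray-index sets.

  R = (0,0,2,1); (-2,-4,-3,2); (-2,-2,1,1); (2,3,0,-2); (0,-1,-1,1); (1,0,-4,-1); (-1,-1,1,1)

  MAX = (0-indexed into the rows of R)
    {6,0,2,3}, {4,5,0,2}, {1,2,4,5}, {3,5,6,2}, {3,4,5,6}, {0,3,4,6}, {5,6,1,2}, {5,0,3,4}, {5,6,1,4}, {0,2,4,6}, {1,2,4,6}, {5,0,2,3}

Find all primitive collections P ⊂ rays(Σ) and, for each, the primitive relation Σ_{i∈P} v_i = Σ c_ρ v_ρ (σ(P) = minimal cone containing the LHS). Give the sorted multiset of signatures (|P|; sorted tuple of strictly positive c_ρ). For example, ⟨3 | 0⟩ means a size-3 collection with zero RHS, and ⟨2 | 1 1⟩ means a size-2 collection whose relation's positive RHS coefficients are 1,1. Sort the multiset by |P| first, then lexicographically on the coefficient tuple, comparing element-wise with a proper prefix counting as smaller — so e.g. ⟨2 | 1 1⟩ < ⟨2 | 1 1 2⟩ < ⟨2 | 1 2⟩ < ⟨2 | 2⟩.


Minimal non-faces — 5 found among 7 rays, 12 max cones:

  P={1,3}:  v_{1} + v_{3} = v_{5} + v_{6}  →  sig = ⟨2 | 1 1⟩
  P={0,1}:  v_{0} + v_{1} = v_{2} + 2·v_{4}  →  sig = ⟨2 | 1 2⟩
  P={2,3,4}:  v_{2} + v_{3} + v_{4} = 0  →  sig = ⟨3 | 0⟩
  P={0,5,6}:  v_{0} + v_{5} + v_{6} = v_{4}  →  sig = ⟨3 | 1⟩
  P={2,4,5,6}:  v_{2} + v_{4} + v_{5} + v_{6} = v_{1}  →  sig = ⟨4 | 1⟩

so the primitive-relation signature multiset is
    |P|=2: 2 collections, coeffs (1,1), (1,2)
    |P|=3: 2 collections, coeffs (), (1)
    |P|=4: 1 collection, coeffs (1)


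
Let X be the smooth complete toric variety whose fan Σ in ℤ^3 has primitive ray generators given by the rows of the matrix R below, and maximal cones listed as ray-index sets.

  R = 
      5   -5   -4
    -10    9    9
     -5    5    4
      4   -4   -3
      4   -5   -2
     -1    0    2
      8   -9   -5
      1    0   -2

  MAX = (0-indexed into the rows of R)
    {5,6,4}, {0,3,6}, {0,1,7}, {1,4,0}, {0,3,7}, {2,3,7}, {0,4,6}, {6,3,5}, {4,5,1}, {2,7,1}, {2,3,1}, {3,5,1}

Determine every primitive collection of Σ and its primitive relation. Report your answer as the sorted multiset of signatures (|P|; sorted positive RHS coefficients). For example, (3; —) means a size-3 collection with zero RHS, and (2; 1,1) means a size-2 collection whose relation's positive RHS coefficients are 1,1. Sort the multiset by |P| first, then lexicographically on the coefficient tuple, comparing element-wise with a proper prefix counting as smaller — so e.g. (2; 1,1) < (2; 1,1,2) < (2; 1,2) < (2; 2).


12 minimal non-faces of Δ(Σ) (on 8 rays):

  P={0,2}:  v_{0} + v_{2} = 0  ⟹  sig = (2; —)
  P={5,7}:  v_{5} + v_{7} = 0  ⟹  sig = (2; —)
  P={0,5}:  v_{0} + v_{5} = v_{4}  ⟹  sig = (2; 1)
  P={2,4}:  v_{2} + v_{4} = v_{5}  ⟹  sig = (2; 1)
  P={3,4}:  v_{3} + v_{4} = v_{6}  ⟹  sig = (2; 1)
  P={4,7}:  v_{4} + v_{7} = v_{0}  ⟹  sig = (2; 1)
  P={2,5}:  v_{2} + v_{5} = v_{1} + v_{3}  ⟹  sig = (2; 1,1)
  P={2,6}:  v_{2} + v_{6} = v_{3} + v_{5}  ⟹  sig = (2; 1,1)
  P={6,7}:  v_{6} + v_{7} = v_{0} + v_{3}  ⟹  sig = (2; 1,1)
  P={1,6}:  v_{1} + v_{6} = 2·v_{5}  ⟹  sig = (2; 2)
  P={0,1,3}:  v_{0} + v_{1} + v_{3} = v_{5}  ⟹  sig = (3; 1)
  P={1,3,7}:  v_{1} + v_{3} + v_{7} = v_{2}  ⟹  sig = (3; 1)

Signatures (|P|; sorted positive RHS coefficients), sorted:
[(2; —), (2; —), (2; 1), (2; 1), (2; 1), (2; 1), (2; 1,1), (2; 1,1), (2; 1,1), (2; 2), (3; 1), (3; 1)]


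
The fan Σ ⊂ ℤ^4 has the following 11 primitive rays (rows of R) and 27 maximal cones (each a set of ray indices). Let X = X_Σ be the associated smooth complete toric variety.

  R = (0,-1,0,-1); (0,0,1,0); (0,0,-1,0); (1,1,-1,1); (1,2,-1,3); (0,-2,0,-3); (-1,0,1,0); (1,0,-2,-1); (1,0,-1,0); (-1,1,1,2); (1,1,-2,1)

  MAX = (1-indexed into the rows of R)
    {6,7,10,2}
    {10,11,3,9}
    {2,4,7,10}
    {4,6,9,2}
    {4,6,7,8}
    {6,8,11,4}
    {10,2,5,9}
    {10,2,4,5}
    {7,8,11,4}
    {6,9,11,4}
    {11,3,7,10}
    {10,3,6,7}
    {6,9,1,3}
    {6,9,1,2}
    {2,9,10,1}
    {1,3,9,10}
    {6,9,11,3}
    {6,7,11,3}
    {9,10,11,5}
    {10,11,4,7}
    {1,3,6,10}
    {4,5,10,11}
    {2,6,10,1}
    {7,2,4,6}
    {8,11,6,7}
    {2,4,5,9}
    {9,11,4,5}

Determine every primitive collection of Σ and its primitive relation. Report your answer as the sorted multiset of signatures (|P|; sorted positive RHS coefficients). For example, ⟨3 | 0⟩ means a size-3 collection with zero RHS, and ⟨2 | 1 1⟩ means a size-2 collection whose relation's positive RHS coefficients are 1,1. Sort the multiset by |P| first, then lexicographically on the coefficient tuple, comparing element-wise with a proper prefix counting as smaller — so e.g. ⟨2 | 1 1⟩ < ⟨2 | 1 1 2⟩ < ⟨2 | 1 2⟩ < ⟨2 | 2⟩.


Primitive collections (22):

  P={2,3}:  v_{2} + v_{3} = 0  ⟹  sig = ⟨2 | 0⟩
  P={7,9}:  v_{7} + v_{9} = 0  ⟹  sig = ⟨2 | 0⟩
  P={1,4}:  v_{1} + v_{4} = v_{9}  ⟹  sig = ⟨2 | 1⟩
  P={2,11}:  v_{2} + v_{11} = v_{4}  ⟹  sig = ⟨2 | 1⟩
  P={3,4}:  v_{3} + v_{4} = v_{11}  ⟹  sig = ⟨2 | 1⟩
  P={5,6}:  v_{5} + v_{6} = v_{9}  ⟹  sig = ⟨2 | 1⟩
  P={1,7}:  v_{1} + v_{7} = v_{6} + v_{10}  ⟹  sig = ⟨2 | 1 1⟩
  P={1,8}:  v_{1} + v_{8} = v_{6} + v_{11}  ⟹  sig = ⟨2 | 1 1⟩
  P={1,11}:  v_{1} + v_{11} = v_{3} + v_{9}  ⟹  sig = ⟨2 | 1 1⟩
  P={5,7}:  v_{5} + v_{7} = v_{4} + v_{10}  ⟹  sig = ⟨2 | 1 1⟩
  P={5,8}:  v_{5} + v_{8} = v_{4} + v_{11}  ⟹  sig = ⟨2 | 1 1⟩
  P={8,10}:  v_{8} + v_{10} = v_{7} + v_{11}  ⟹  sig = ⟨2 | 1 1⟩
  P={3,5}:  v_{3} + v_{5} = v_{9} + v_{10} + v_{11}  ⟹  sig = ⟨2 | 1 1 1⟩
  P={8,9}:  v_{8} + v_{9} = v_{4} + v_{6} + v_{11}  ⟹  sig = ⟨2 | 1 1 1⟩
  P={2,8}:  v_{2} + v_{8} = 2·v_{4} + v_{6} + v_{7}  ⟹  sig = ⟨2 | 1 1 2⟩
  P={3,8}:  v_{3} + v_{8} = v_{6} + v_{7} + 2·v_{11}  ⟹  sig = ⟨2 | 1 1 2⟩
  P={1,5}:  v_{1} + v_{5} = 2·v_{9} + v_{10}  ⟹  sig = ⟨2 | 1 2⟩
  P={4,6,10}:  v_{4} + v_{6} + v_{10} = 0  ⟹  sig = ⟨3 | 0⟩
  P={4,9,10}:  v_{4} + v_{9} + v_{10} = v_{5}  ⟹  sig = ⟨3 | 1⟩
  P={6,9,10}:  v_{6} + v_{9} + v_{10} = v_{1}  ⟹  sig = ⟨3 | 1⟩
  P={6,10,11}:  v_{6} + v_{10} + v_{11} = v_{3}  ⟹  sig = ⟨3 | 1⟩
  P={4,6,7,11}:  v_{4} + v_{6} + v_{7} + v_{11} = v_{8}  ⟹  sig = ⟨4 | 1⟩

Hence PRS(X_Σ) =
    ⟨2 | 0⟩
    ⟨2 | 0⟩
    ⟨2 | 1⟩
    ⟨2 | 1⟩
    ⟨2 | 1⟩
    ⟨2 | 1⟩
    ⟨2 | 1 1⟩
    ⟨2 | 1 1⟩
    ⟨2 | 1 1⟩
    ⟨2 | 1 1⟩
    ⟨2 | 1 1⟩
    ⟨2 | 1 1⟩
    ⟨2 | 1 1 1⟩
    ⟨2 | 1 1 1⟩
    ⟨2 | 1 1 2⟩
    ⟨2 | 1 1 2⟩
    ⟨2 | 1 2⟩
    ⟨3 | 0⟩
    ⟨3 | 1⟩
    ⟨3 | 1⟩
    ⟨3 | 1⟩
    ⟨4 | 1⟩


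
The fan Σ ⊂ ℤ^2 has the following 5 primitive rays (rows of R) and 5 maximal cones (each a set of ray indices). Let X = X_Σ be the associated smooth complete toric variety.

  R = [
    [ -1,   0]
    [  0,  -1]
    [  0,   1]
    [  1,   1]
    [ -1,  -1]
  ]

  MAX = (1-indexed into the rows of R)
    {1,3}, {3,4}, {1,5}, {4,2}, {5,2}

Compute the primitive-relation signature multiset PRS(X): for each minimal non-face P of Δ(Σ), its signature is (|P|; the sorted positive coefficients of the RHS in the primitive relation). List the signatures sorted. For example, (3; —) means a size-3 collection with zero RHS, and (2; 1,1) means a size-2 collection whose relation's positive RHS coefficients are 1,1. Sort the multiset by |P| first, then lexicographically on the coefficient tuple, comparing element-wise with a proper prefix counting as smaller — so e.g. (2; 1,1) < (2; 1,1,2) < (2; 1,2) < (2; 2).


The 5 primitive collections of Σ (r=5, n=2):

  {2,3}:  v_{2} + v_{3} = 0 — sig = (2; —)
  {4,5}:  v_{4} + v_{5} = 0 — sig = (2; —)
  {1,2}:  v_{1} + v_{2} = v_{5} — sig = (2; 1)
  {1,4}:  v_{1} + v_{4} = v_{3} — sig = (2; 1)
  {3,5}:  v_{3} + v_{5} = v_{1} — sig = (2; 1)

Signatures (|P|; sorted positive RHS coefficients), sorted:
[(2; —), (2; —), (2; 1), (2; 1), (2; 1)]


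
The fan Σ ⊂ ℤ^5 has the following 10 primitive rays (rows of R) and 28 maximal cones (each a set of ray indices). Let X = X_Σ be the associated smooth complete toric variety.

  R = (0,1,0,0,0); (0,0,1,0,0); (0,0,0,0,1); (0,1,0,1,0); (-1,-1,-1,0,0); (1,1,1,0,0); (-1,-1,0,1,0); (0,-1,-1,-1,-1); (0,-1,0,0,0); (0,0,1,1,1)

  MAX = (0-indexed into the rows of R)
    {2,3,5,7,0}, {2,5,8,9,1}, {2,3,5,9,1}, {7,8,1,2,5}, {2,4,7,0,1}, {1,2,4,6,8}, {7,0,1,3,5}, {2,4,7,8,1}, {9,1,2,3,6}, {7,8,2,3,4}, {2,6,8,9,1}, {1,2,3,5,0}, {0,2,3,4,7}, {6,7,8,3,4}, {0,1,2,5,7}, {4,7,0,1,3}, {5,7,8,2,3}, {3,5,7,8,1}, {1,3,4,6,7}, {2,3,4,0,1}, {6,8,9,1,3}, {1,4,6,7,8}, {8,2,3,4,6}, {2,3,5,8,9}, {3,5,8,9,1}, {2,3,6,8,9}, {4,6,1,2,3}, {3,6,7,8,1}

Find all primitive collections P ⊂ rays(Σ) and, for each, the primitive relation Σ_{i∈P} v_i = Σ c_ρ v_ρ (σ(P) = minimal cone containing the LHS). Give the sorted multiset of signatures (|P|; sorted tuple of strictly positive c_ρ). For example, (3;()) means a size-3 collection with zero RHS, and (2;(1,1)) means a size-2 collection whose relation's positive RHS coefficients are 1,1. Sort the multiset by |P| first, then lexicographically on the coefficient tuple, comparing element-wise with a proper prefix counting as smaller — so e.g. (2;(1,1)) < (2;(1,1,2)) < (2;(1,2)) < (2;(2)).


Σ has 11 primitive collections:

  P={0,8}:  v_{0} + v_{8} = 0  so sig = (2;())
  P={4,5}:  v_{4} + v_{5} = 0  so sig = (2;())
  P={7,9}:  v_{7} + v_{9} = v_{8}  so sig = (2;(1))
  P={4,9}:  v_{4} + v_{9} = v_{2} + v_{6}  so sig = (2;(1,1))
  P={0,6}:  v_{0} + v_{6} = v_{1} + v_{3} + v_{4}  so sig = (2;(1,1,1))
  P={0,9}:  v_{0} + v_{9} = v_{1} + v_{2} + v_{3}  so sig = (2;(1,1,1))
  P={5,6}:  v_{5} + v_{6} = v_{1} + v_{3} + v_{8}  so sig = (2;(1,1,1))
  P={2,6,7}:  v_{2} + v_{6} + v_{7} = v_{4} + v_{8}  so sig = (3;(1,1))
  P={1,2,3,7}:  v_{1} + v_{2} + v_{3} + v_{7} = 0  so sig = (4;())
  P={1,2,3,8}:  v_{1} + v_{2} + v_{3} + v_{8} = v_{9}  so sig = (4;(1))
  P={1,3,4,8}:  v_{1} + v_{3} + v_{4} + v_{8} = v_{6}  so sig = (4;(1))

Sorted signature multiset PRS(X):
[(2;()), (2;()), (2;(1)), (2;(1,1)), (2;(1,1,1)), (2;(1,1,1)), (2;(1,1,1)), (3;(1,1)), (4;()), (4;(1)), (4;(1))]


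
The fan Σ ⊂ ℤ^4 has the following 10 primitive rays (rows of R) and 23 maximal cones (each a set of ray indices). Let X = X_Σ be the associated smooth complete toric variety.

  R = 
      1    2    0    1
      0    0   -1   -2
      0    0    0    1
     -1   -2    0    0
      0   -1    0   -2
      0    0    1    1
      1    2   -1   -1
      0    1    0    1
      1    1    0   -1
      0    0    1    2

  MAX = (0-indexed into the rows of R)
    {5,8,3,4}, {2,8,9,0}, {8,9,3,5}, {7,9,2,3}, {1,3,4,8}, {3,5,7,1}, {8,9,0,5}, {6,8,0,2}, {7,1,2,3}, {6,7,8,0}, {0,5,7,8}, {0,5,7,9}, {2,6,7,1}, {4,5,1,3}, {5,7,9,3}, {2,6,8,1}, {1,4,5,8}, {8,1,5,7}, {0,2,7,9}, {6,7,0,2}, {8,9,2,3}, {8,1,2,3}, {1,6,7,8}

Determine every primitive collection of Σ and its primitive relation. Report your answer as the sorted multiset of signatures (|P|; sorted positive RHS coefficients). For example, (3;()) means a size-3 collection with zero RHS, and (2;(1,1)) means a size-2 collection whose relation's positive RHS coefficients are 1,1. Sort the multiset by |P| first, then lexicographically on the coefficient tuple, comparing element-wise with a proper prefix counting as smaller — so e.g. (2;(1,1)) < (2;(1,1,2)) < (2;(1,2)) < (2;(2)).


Σ has 16 primitive collections:

  • {1,9}:  v_{1} + v_{9} = 0  ⇒ sig = (2;())
  • {0,1}:  v_{0} + v_{1} = v_{6}  ⇒ sig = (2;(1))
  • {0,3}:  v_{0} + v_{3} = v_{2}  ⇒ sig = (2;(1))
  • {0,4}:  v_{0} + v_{4} = v_{8}  ⇒ sig = (2;(1))
  • {2,5}:  v_{2} + v_{5} = v_{9}  ⇒ sig = (2;(1))
  • {6,9}:  v_{6} + v_{9} = v_{0}  ⇒ sig = (2;(1))
  • {2,4}:  v_{2} + v_{4} = v_{3} + v_{8}  ⇒ sig = (2;(1,1))
  • {3,6}:  v_{3} + v_{6} = v_{1} + v_{2}  ⇒ sig = (2;(1,1))
  • {4,6}:  v_{4} + v_{6} = v_{1} + v_{8}  ⇒ sig = (2;(1,1))
  • {4,7}:  v_{4} + v_{7} = v_{1} + v_{5}  ⇒ sig = (2;(1,1))
  • {5,6}:  v_{5} + v_{6} = v_{7} + v_{8}  ⇒ sig = (2;(1,1))
  • {4,9}:  v_{4} + v_{9} = v_{3} + v_{5} + v_{8}  ⇒ sig = (2;(1,1,1))
  • {3,7,8}:  v_{3} + v_{7} + v_{8} = 0  ⇒ sig = (3;())
  • {2,7,8}:  v_{2} + v_{7} + v_{8} = v_{0}  ⇒ sig = (3;(1))
  • {7,8,9}:  v_{7} + v_{8} + v_{9} = v_{0} + v_{5}  ⇒ sig = (3;(1,1))
  • {1,3,5,8}:  v_{1} + v_{3} + v_{5} + v_{8} = v_{4}  ⇒ sig = (4;(1))

Signatures (|P|; sorted positive RHS coefficients), sorted:
[(2;()), (2;(1)), (2;(1)), (2;(1)), (2;(1)), (2;(1)), (2;(1,1)), (2;(1,1)), (2;(1,1)), (2;(1,1)), (2;(1,1)), (2;(1,1,1)), (3;()), (3;(1)), (3;(1,1)), (4;(1))]


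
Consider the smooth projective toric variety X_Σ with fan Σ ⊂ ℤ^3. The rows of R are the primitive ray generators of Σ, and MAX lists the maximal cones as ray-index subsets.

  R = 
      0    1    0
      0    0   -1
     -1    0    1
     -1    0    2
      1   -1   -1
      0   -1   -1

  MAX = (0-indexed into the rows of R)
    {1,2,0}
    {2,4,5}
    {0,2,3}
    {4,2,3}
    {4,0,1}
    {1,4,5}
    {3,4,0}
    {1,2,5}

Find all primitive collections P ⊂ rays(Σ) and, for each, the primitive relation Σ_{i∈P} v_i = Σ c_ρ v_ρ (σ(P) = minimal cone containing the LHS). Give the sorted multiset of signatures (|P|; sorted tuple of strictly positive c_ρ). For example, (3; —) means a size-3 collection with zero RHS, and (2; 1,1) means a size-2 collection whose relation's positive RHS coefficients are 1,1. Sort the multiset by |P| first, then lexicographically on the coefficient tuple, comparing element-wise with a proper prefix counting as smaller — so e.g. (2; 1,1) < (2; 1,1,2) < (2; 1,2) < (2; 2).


5 collections generate NE(X_Σ); each relation:

  {0,5}:  v_{0} + v_{5} = v_{1} ; sig = (2; 1)
  {1,3}:  v_{1} + v_{3} = v_{2} ; sig = (2; 1)
  {3,5}:  v_{3} + v_{5} = 2·v_{2} + v_{4} ; sig = (2; 1,2)
  {0,2,4}:  v_{0} + v_{2} + v_{4} = 0 ; sig = (3; —)
  {1,2,4}:  v_{1} + v_{2} + v_{4} = v_{5} ; sig = (3; 1)

Signatures (|P|; sorted positive RHS coefficients), sorted:
    (2; 1)
    (2; 1)
    (2; 1,2)
    (3; —)
    (3; 1)


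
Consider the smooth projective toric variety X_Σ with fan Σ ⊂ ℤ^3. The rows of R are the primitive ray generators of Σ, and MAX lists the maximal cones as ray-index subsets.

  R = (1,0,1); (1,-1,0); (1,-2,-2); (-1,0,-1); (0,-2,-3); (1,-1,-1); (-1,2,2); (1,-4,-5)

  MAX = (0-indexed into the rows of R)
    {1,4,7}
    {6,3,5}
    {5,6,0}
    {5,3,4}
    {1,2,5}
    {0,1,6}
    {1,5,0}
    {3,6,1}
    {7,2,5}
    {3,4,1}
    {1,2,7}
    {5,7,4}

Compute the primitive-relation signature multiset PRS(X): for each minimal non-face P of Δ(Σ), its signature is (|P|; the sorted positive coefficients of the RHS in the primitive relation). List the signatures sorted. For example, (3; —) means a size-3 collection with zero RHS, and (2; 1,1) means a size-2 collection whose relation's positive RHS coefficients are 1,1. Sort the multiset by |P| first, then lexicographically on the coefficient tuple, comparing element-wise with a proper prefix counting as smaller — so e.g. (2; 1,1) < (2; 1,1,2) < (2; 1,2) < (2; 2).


The 14 primitive collections of Σ (r=8, n=3):

  P = {0,3}:  v_{0} + v_{3} = 0 — sig = (2; —)
  P = {2,6}:  v_{2} + v_{6} = 0 — sig = (2; —)
  P = {0,4}:  v_{0} + v_{4} = v_{2} — sig = (2; 1)
  P = {2,3}:  v_{2} + v_{3} = v_{4} — sig = (2; 1)
  P = {2,4}:  v_{2} + v_{4} = v_{7} — sig = (2; 1)
  P = {4,6}:  v_{4} + v_{6} = v_{3} — sig = (2; 1)
  P = {6,7}:  v_{6} + v_{7} = v_{4} — sig = (2; 1)
  P = {0,2}:  v_{0} + v_{2} = v_{1} + v_{5} — sig = (2; 1,1)
  P = {0,7}:  v_{0} + v_{7} = 2·v_{2} — sig = (2; 2)
  P = {3,7}:  v_{3} + v_{7} = 2·v_{4} — sig = (2; 2)
  P = {1,3,5}:  v_{1} + v_{3} + v_{5} = v_{2} — sig = (3; 1)
  P = {1,5,6}:  v_{1} + v_{5} + v_{6} = v_{0} — sig = (3; 1)
  P = {1,4,5}:  v_{1} + v_{4} + v_{5} = 2·v_{2} — sig = (3; 2)
  P = {1,5,7}:  v_{1} + v_{5} + v_{7} = 3·v_{2} — sig = (3; 3)

Hence PRS(X_Σ) =
    |P|=2: 10 collections, coeffs (), (), (1), (1), (1), (1), (1), (1,1), (2), (2)
    |P|=3: 4 collections, coeffs (1), (1), (2), (3)


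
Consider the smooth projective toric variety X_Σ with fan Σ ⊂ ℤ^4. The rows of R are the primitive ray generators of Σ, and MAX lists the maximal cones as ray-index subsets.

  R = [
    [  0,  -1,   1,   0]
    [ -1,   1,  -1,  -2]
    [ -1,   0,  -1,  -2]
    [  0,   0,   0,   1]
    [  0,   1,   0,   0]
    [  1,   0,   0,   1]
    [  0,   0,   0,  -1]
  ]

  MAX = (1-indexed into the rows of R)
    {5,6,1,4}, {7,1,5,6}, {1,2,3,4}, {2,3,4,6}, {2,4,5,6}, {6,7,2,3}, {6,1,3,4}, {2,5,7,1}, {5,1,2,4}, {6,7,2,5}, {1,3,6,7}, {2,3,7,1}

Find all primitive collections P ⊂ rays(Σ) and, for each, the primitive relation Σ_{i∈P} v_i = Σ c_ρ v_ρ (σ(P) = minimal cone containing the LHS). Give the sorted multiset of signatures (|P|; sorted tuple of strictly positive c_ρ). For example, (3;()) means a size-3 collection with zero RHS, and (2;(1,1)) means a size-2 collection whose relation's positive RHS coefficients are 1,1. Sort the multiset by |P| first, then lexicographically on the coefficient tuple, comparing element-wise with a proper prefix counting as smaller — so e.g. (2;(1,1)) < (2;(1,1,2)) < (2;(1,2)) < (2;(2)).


Δ(Σ) — 7 vertices, 3 min non-faces:

  P={4,7}:  v_{4} + v_{7} = 0 ; sig = (2;())
  P={3,5}:  v_{3} + v_{5} = v_{2} ; sig = (2;(1))
  P={1,2,6}:  v_{1} + v_{2} + v_{6} = v_{7} ; sig = (3;(1))

Signatures (|P|; sorted positive RHS coefficients), sorted:
    (2;())
    (2;(1))
    (3;(1))


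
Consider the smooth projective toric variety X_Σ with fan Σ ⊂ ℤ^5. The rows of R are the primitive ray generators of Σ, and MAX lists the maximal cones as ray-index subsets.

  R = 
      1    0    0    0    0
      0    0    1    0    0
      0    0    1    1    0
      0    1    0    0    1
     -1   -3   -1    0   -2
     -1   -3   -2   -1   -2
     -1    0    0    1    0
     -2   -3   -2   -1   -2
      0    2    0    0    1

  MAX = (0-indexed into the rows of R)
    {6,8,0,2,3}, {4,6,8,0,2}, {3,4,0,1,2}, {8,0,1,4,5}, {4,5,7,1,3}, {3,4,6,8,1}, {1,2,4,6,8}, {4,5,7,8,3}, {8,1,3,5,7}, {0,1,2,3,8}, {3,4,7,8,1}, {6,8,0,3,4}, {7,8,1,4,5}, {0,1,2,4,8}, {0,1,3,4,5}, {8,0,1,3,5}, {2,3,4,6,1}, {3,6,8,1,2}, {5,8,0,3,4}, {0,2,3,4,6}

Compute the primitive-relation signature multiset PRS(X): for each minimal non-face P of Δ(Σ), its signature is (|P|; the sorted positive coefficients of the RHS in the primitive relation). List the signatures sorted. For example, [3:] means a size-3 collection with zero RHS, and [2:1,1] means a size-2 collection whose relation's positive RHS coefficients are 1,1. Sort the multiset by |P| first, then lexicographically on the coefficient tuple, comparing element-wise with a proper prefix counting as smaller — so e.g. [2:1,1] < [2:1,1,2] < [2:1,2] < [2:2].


|primitive collections| = 9. Relations:

  • {0,7}:  v_{0} + v_{7} = v_{5}  →  sig = [2:1]
  • {2,5}:  v_{2} + v_{5} = v_{4}  →  sig = [2:1]
  • {2,7}:  v_{2} + v_{7} = v_{1} + v_{3} + 2·v_{4} + v_{8}  →  sig = [2:1,1,1,2]
  • {5,6}:  v_{5} + v_{6} = v_{3} + 2·v_{4} + v_{8}  →  sig = [2:1,1,2]
  • {6,7}:  v_{6} + v_{7} = v_{1} + 2·v_{3} + 3·v_{4} + 2·v_{8}  →  sig = [2:1,2,2,3]
  • {0,1,6}:  v_{0} + v_{1} + v_{6} = v_{2}  →  sig = [3:1]
  • {2,3,4,8}:  v_{2} + v_{3} + v_{4} + v_{8} = v_{6}  →  sig = [4:1]
  • {0,1,3,4,8}:  v_{0} + v_{1} + v_{3} + v_{4} + v_{8} = 0  →  sig = [5:]
  • {1,3,4,5,8}:  v_{1} + v_{3} + v_{4} + v_{5} + v_{8} = v_{7}  →  sig = [5:1]

Hence PRS(X_Σ) =
    [2:1]
    [2:1]
    [2:1,1,1,2]
    [2:1,1,2]
    [2:1,2,2,3]
    [3:1]
    [4:1]
    [5:]
    [5:1]


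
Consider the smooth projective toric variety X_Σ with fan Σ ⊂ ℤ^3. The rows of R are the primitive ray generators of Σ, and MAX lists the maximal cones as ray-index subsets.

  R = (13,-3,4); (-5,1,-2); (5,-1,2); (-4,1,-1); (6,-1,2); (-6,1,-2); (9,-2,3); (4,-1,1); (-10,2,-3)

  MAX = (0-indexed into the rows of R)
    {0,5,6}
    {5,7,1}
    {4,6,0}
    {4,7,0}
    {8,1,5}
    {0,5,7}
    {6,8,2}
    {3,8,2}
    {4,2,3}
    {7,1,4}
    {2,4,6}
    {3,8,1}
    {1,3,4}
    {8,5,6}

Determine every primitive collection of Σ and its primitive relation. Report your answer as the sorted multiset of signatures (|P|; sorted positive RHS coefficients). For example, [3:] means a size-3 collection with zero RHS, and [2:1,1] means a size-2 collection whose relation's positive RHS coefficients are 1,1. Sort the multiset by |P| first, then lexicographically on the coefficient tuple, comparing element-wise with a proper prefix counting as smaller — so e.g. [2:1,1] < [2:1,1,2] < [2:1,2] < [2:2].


Primitive collections (15):

  P = {1,2}:  v_{1} + v_{2} = 0  ⇒ sig = [2:]
  P = {3,7}:  v_{3} + v_{7} = 0  ⇒ sig = [2:]
  P = {4,5}:  v_{4} + v_{5} = 0  ⇒ sig = [2:]
  P = {0,3}:  v_{0} + v_{3} = v_{6}  ⇒ sig = [2:1]
  P = {1,6}:  v_{1} + v_{6} = v_{7}  ⇒ sig = [2:1]
  P = {2,7}:  v_{2} + v_{7} = v_{6}  ⇒ sig = [2:1]
  P = {3,5}:  v_{3} + v_{5} = v_{8}  ⇒ sig = [2:1]
  P = {3,6}:  v_{3} + v_{6} = v_{2}  ⇒ sig = [2:1]
  P = {4,8}:  v_{4} + v_{8} = v_{3}  ⇒ sig = [2:1]
  P = {6,7}:  v_{6} + v_{7} = v_{0}  ⇒ sig = [2:1]
  P = {7,8}:  v_{7} + v_{8} = v_{5}  ⇒ sig = [2:1]
  P = {0,8}:  v_{0} + v_{8} = v_{5} + v_{6}  ⇒ sig = [2:1,1]
  P = {2,5}:  v_{2} + v_{5} = v_{6} + v_{8}  ⇒ sig = [2:1,1]
  P = {0,1}:  v_{0} + v_{1} = 2·v_{7}  ⇒ sig = [2:2]
  P = {0,2}:  v_{0} + v_{2} = 2·v_{6}  ⇒ sig = [2:2]

Sorted signature multiset PRS(X):
[[2:], [2:], [2:], [2:1], [2:1], [2:1], [2:1], [2:1], [2:1], [2:1], [2:1], [2:1,1], [2:1,1], [2:2], [2:2]]


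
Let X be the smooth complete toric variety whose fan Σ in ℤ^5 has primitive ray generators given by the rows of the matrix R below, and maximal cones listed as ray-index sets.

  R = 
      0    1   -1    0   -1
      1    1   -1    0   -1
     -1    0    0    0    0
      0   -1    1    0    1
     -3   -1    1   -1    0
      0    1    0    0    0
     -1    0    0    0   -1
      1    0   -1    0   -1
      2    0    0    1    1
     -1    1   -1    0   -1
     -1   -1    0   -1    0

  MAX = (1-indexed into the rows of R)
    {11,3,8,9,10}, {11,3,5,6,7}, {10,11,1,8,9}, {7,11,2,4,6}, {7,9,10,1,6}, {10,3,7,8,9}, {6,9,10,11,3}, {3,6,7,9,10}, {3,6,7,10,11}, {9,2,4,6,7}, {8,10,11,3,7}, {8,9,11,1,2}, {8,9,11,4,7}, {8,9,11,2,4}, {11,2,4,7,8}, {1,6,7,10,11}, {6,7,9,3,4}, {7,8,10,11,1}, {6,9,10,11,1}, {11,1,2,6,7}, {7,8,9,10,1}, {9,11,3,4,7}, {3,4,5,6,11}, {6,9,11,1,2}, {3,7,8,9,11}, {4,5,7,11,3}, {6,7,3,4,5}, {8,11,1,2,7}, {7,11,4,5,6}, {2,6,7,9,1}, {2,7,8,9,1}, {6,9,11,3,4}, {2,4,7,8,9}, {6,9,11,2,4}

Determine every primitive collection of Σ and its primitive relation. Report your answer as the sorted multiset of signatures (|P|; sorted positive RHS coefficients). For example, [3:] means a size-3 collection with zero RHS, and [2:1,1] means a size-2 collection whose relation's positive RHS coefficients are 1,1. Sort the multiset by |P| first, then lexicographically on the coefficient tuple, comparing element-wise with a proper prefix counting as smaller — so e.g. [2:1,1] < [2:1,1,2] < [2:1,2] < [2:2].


The 17 primitive collections of Σ (r=11, n=5):

  • {1,4}:  v_{1} + v_{4} = 0  ⇒ sig = [2:]
  • {1,3}:  v_{1} + v_{3} = v_{10}  ⇒ sig = [2:1]
  • {2,3}:  v_{2} + v_{3} = v_{1}  ⇒ sig = [2:1]
  • {4,10}:  v_{4} + v_{10} = v_{3}  ⇒ sig = [2:1]
  • {6,8}:  v_{6} + v_{8} = v_{2}  ⇒ sig = [2:1]
  • {5,8}:  v_{5} + v_{8} = v_{7} + v_{11}  ⇒ sig = [2:1,1]
  • {5,9}:  v_{5} + v_{9} = v_{3} + v_{4}  ⇒ sig = [2:1,1]
  • {2,5}:  v_{2} + v_{5} = v_{6} + v_{7} + v_{11}  ⇒ sig = [2:1,1,1]
  • {1,5}:  v_{1} + v_{5} = v_{3} + v_{6} + v_{7} + v_{11}  ⇒ sig = [2:1,1,1,1]
  • {5,10}:  v_{5} + v_{10} = 2·v_{3} + v_{6} + v_{7} + v_{11}  ⇒ sig = [2:1,1,1,2]
  • {2,10}:  v_{2} + v_{10} = 2·v_{1}  ⇒ sig = [2:2]
  • {3,4,8}:  v_{3} + v_{4} + v_{8} = v_{7} + v_{9} + v_{11}  ⇒ sig = [3:1,1,1]
  • {6,7,9,11}:  v_{6} + v_{7} + v_{9} + v_{11} = 0  ⇒ sig = [4:]
  • {2,7,9,11}:  v_{2} + v_{7} + v_{9} + v_{11} = v_{8}  ⇒ sig = [4:1]
  • {1,7,9,11}:  v_{1} + v_{7} + v_{9} + v_{11} = v_{3} + v_{8}  ⇒ sig = [4:1,1]
  • {7,9,10,11}:  v_{7} + v_{9} + v_{10} + v_{11} = 2·v_{3} + v_{8}  ⇒ sig = [4:1,2]
  • {3,4,6,7,11}:  v_{3} + v_{4} + v_{6} + v_{7} + v_{11} = v_{5}  ⇒ sig = [5:1]

Sorted signature multiset PRS(X):
[[2:], [2:1], [2:1], [2:1], [2:1], [2:1,1], [2:1,1], [2:1,1,1], [2:1,1,1,1], [2:1,1,1,2], [2:2], [3:1,1,1], [4:], [4:1], [4:1,1], [4:1,2], [5:1]]


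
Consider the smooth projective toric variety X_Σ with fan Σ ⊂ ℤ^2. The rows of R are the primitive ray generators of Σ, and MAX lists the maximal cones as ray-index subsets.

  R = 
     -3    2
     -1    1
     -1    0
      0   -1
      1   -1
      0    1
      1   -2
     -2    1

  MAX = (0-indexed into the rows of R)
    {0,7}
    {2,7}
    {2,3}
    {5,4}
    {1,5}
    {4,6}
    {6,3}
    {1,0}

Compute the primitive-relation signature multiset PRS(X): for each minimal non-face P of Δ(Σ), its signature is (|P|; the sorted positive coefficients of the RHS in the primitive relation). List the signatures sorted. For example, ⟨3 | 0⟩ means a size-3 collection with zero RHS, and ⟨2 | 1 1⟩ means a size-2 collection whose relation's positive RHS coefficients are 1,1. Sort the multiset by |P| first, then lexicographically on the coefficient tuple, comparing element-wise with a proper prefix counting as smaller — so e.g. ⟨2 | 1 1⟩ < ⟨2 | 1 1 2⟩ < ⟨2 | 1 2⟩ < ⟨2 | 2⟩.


Minimal non-faces — 20 found among 8 rays, 8 max cones:

  P={1,4}:  v_{1} + v_{4} = 0  →  sig = ⟨2 | 0⟩
  P={3,5}:  v_{3} + v_{5} = 0  →  sig = ⟨2 | 0⟩
  P={0,4}:  v_{0} + v_{4} = v_{7}  →  sig = ⟨2 | 1⟩
  P={1,2}:  v_{1} + v_{2} = v_{7}  →  sig = ⟨2 | 1⟩
  P={1,3}:  v_{1} + v_{3} = v_{2}  →  sig = ⟨2 | 1⟩
  P={1,6}:  v_{1} + v_{6} = v_{3}  →  sig = ⟨2 | 1⟩
  P={1,7}:  v_{1} + v_{7} = v_{0}  →  sig = ⟨2 | 1⟩
  P={2,4}:  v_{2} + v_{4} = v_{3}  →  sig = ⟨2 | 1⟩
  P={2,5}:  v_{2} + v_{5} = v_{1}  →  sig = ⟨2 | 1⟩
  P={3,4}:  v_{3} + v_{4} = v_{6}  →  sig = ⟨2 | 1⟩
  P={4,7}:  v_{4} + v_{7} = v_{2}  →  sig = ⟨2 | 1⟩
  P={5,6}:  v_{5} + v_{6} = v_{4}  →  sig = ⟨2 | 1⟩
  P={0,3}:  v_{0} + v_{3} = v_{2} + v_{7}  →  sig = ⟨2 | 1 1⟩
  P={6,7}:  v_{6} + v_{7} = v_{2} + v_{3}  →  sig = ⟨2 | 1 1⟩
  P={0,2}:  v_{0} + v_{2} = 2·v_{7}  →  sig = ⟨2 | 2⟩
  P={0,6}:  v_{0} + v_{6} = 2·v_{2}  →  sig = ⟨2 | 2⟩
  P={2,6}:  v_{2} + v_{6} = 2·v_{3}  →  sig = ⟨2 | 2⟩
  P={3,7}:  v_{3} + v_{7} = 2·v_{2}  →  sig = ⟨2 | 2⟩
  P={5,7}:  v_{5} + v_{7} = 2·v_{1}  →  sig = ⟨2 | 2⟩
  P={0,5}:  v_{0} + v_{5} = 3·v_{1}  →  sig = ⟨2 | 3⟩

Hence PRS(X_Σ) =
    |P|=2: 20 collections, coeffs (), (), (1), (1), (1), (1), (1), (1), (1), (1), (1), (1), (1,1), (1,1), (2), (2), (2), (2), (2), (3)


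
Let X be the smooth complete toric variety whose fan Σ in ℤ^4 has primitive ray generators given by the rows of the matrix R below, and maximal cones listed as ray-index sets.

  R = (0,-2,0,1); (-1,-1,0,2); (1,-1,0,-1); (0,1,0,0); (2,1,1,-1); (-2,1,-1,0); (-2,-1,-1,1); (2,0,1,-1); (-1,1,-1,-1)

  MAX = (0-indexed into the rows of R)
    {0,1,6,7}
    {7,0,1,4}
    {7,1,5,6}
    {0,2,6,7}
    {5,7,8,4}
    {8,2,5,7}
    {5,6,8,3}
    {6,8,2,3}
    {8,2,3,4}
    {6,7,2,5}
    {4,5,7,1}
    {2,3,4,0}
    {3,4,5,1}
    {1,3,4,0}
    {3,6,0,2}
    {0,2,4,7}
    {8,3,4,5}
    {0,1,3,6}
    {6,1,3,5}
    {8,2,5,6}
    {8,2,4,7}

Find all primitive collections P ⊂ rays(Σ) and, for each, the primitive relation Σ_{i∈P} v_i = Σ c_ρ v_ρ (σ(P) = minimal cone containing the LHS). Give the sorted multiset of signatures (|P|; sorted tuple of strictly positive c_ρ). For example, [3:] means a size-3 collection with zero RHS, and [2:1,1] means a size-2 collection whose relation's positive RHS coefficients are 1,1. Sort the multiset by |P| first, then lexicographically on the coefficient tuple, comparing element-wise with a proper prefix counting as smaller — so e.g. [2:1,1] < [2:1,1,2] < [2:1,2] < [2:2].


Primitive collections (9):

  {4,6}:  v_{4} + v_{6} = 0  ⇒ sig = [2:]
  {0,5}:  v_{0} + v_{5} = v_{6}  ⇒ sig = [2:1]
  {1,2}:  v_{1} + v_{2} = v_{0}  ⇒ sig = [2:1]
  {3,7}:  v_{3} + v_{7} = v_{4}  ⇒ sig = [2:1]
  {1,8}:  v_{1} + v_{8} = v_{3} + v_{6}  ⇒ sig = [2:1,1]
  {0,8}:  v_{0} + v_{8} = v_{2} + v_{3} + v_{6}  ⇒ sig = [2:1,1,1]
  {2,3,5}:  v_{2} + v_{3} + v_{5} = v_{8}  ⇒ sig = [3:1]
  {2,4,5}:  v_{2} + v_{4} + v_{5} = v_{7} + v_{8}  ⇒ sig = [3:1,1]
  {6,7,8}:  v_{6} + v_{7} + v_{8} = v_{2} + v_{5}  ⇒ sig = [3:1,1]

Hence PRS(X_Σ) =
    [2:]
    [2:1]
    [2:1]
    [2:1]
    [2:1,1]
    [2:1,1,1]
    [3:1]
    [3:1,1]
    [3:1,1]


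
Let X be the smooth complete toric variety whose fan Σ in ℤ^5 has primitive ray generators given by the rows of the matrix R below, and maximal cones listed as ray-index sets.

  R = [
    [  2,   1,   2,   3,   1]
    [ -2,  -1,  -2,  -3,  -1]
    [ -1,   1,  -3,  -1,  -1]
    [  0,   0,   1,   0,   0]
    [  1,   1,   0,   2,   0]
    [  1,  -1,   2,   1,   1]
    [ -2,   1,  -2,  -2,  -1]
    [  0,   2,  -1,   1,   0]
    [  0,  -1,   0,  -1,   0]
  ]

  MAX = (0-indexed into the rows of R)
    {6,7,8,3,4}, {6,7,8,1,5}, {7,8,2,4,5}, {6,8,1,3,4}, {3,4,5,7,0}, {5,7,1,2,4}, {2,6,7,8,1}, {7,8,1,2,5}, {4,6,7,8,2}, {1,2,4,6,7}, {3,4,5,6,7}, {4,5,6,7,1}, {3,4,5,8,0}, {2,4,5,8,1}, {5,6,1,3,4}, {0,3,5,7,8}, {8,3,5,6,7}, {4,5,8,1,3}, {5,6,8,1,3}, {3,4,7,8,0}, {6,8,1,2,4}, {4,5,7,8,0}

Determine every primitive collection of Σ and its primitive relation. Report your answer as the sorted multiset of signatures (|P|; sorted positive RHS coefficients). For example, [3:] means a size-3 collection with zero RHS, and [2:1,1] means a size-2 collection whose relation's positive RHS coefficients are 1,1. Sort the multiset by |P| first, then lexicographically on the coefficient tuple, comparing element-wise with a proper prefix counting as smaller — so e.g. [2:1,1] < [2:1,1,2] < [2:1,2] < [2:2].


Primitive collections (9):

  P={0,1}:  v_{0} + v_{1} = 0  ⟹  sig = [2:]
  P={0,6}:  v_{0} + v_{6} = v_{3} + v_{7}  ⟹  sig = [2:1,1]
  P={0,2}:  v_{0} + v_{2} = v_{4} + v_{7} + v_{8}  ⟹  sig = [2:1,1,1]
  P={2,3}:  v_{2} + v_{3} = v_{4} + v_{6} + v_{8}  ⟹  sig = [2:1,1,1]
  P={1,3,7}:  v_{1} + v_{3} + v_{7} = v_{6}  ⟹  sig = [3:1]
  P={2,5,6}:  v_{2} + v_{5} + v_{6} = v_{1} + v_{7}  ⟹  sig = [3:1,1]
  P={4,5,6,8}:  v_{4} + v_{5} + v_{6} + v_{8} = 0  ⟹  sig = [4:]
  P={1,4,7,8}:  v_{1} + v_{4} + v_{7} + v_{8} = v_{2}  ⟹  sig = [4:1]
  P={3,4,5,7,8}:  v_{3} + v_{4} + v_{5} + v_{7} + v_{8} = v_{0}  ⟹  sig = [5:1]

so the primitive-relation signature multiset is
{ [2:],  [2:1,1],  [2:1,1,1] ×2,  [3:1],  [3:1,1],  [4:],  [4:1],  [5:1] }


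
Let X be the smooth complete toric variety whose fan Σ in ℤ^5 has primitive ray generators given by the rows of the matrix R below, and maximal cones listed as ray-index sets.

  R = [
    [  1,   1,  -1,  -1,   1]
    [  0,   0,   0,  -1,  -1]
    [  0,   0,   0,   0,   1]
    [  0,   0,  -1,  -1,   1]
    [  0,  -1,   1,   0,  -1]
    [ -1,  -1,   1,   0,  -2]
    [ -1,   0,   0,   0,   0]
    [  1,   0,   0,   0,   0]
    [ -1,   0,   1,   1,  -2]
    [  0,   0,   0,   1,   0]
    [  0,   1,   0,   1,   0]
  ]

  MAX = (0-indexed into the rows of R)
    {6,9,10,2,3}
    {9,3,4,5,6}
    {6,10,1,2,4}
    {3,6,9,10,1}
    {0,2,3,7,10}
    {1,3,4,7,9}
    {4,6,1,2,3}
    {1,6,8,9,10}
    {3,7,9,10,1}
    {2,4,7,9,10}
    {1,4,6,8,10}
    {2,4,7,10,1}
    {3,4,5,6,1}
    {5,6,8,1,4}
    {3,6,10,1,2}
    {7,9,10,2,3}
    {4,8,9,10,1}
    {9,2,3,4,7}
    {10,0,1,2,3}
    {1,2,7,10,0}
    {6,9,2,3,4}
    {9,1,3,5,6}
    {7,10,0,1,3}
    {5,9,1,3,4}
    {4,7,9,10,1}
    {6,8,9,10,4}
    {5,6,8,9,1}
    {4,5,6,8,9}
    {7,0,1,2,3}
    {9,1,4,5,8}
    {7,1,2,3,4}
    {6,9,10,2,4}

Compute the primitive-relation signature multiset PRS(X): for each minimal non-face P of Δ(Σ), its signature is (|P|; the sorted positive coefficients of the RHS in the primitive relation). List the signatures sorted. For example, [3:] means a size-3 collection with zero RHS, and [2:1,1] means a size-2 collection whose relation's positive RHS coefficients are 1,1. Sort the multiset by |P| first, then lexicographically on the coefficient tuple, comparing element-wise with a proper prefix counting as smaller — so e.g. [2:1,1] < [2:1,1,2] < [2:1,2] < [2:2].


Minimal non-faces — 16 found among 11 rays, 32 max cones:

  P={6,7}:  v_{6} + v_{7} = 0  →  sig = [2:]
  P={0,5}:  v_{0} + v_{5} = v_{1}  →  sig = [2:1]
  P={5,10}:  v_{5} + v_{10} = v_{8}  →  sig = [2:1]
  P={0,8}:  v_{0} + v_{8} = v_{1} + v_{10}  →  sig = [2:1,1]
  P={2,5}:  v_{2} + v_{5} = v_{4} + v_{6}  →  sig = [2:1,1]
  P={0,4}:  v_{0} + v_{4} = v_{1} + v_{2} + v_{7}  →  sig = [2:1,1,1]
  P={0,9}:  v_{0} + v_{9} = v_{3} + v_{7} + v_{10}  →  sig = [2:1,1,1]
  P={2,8}:  v_{2} + v_{8} = v_{4} + v_{6} + v_{10}  →  sig = [2:1,1,1]
  P={3,8}:  v_{3} + v_{8} = v_{1} + v_{6} + v_{9}  →  sig = [2:1,1,1]
  P={5,7}:  v_{5} + v_{7} = v_{1} + v_{4} + v_{9}  →  sig = [2:1,1,1]
  P={0,6}:  v_{0} + v_{6} = v_{1} + v_{2} + v_{3} + v_{10}  →  sig = [2:1,1,1,1]
  P={7,8}:  v_{7} + v_{8} = v_{1} + v_{4} + v_{9} + v_{10}  →  sig = [2:1,1,1,1]
  P={1,2,9}:  v_{1} + v_{2} + v_{9} = 0  →  sig = [3:]
  P={3,4,10}:  v_{3} + v_{4} + v_{10} = 0  →  sig = [3:]
  P={1,4,6,9}:  v_{1} + v_{4} + v_{6} + v_{9} = v_{5}  →  sig = [4:1]
  P={1,2,3,7,10}:  v_{1} + v_{2} + v_{3} + v_{7} + v_{10} = v_{0}  →  sig = [5:1]

Sorted signature multiset PRS(X):
{ [2:],  [2:1] ×2,  [2:1,1] ×2,  [2:1,1,1] ×5,  [2:1,1,1,1] ×2,  [3:] ×2,  [4:1],  [5:1] }


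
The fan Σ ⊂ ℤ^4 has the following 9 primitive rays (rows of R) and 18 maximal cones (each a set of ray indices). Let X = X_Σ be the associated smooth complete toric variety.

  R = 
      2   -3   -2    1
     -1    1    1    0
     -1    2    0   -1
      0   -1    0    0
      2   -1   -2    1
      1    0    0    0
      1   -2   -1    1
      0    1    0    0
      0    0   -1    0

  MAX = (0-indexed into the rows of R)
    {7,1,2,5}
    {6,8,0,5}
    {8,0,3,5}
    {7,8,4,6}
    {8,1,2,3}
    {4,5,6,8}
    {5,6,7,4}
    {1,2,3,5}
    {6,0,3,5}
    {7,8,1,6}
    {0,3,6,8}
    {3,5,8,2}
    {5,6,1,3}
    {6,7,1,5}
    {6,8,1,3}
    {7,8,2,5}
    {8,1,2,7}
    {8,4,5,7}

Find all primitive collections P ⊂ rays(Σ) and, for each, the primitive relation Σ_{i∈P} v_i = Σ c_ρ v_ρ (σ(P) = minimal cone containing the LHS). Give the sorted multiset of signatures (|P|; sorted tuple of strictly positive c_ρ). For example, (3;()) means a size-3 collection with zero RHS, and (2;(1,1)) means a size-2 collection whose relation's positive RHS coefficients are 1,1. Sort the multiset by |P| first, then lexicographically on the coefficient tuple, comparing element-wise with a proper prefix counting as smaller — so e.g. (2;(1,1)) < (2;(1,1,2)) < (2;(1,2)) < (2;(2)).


Primitive collections (12):

  • {3,7}:  v_{3} + v_{7} = 0  ⟹  sig = (2;())
  • {0,1}:  v_{0} + v_{1} = v_{6}  ⟹  sig = (2;(1))
  • {2,6}:  v_{2} + v_{6} = v_{8}  ⟹  sig = (2;(1))
  • {0,7}:  v_{0} + v_{7} = v_{5} + v_{6} + v_{8}  ⟹  sig = (2;(1,1,1))
  • {3,4}:  v_{3} + v_{4} = v_{5} + v_{6} + v_{8}  ⟹  sig = (2;(1,1,1))
  • {0,2}:  v_{0} + v_{2} = v_{3} + v_{5} + 2·v_{8}  ⟹  sig = (2;(1,1,2))
  • {2,4}:  v_{2} + v_{4} = v_{5} + v_{7} + 2·v_{8}  ⟹  sig = (2;(1,1,2))
  • {1,4}:  v_{1} + v_{4} = v_{6} + 2·v_{7}  ⟹  sig = (2;(1,2))
  • {0,4}:  v_{0} + v_{4} = 2·v_{5} + 2·v_{6} + 2·v_{8}  ⟹  sig = (2;(2,2,2))
  • {1,5,8}:  v_{1} + v_{5} + v_{8} = v_{7}  ⟹  sig = (3;(1))
  • {3,5,6,8}:  v_{3} + v_{5} + v_{6} + v_{8} = v_{0}  ⟹  sig = (4;(1))
  • {5,6,7,8}:  v_{5} + v_{6} + v_{7} + v_{8} = v_{4}  ⟹  sig = (4;(1))

Signatures (|P|; sorted positive RHS coefficients), sorted:
    |P|=2: 9 collections, coeffs (), (1), (1), (1,1,1), (1,1,1), (1,1,2), (1,1,2), (1,2), (2,2,2)
    |P|=3: 1 collection, coeffs (1)
    |P|=4: 2 collections, coeffs (1), (1)


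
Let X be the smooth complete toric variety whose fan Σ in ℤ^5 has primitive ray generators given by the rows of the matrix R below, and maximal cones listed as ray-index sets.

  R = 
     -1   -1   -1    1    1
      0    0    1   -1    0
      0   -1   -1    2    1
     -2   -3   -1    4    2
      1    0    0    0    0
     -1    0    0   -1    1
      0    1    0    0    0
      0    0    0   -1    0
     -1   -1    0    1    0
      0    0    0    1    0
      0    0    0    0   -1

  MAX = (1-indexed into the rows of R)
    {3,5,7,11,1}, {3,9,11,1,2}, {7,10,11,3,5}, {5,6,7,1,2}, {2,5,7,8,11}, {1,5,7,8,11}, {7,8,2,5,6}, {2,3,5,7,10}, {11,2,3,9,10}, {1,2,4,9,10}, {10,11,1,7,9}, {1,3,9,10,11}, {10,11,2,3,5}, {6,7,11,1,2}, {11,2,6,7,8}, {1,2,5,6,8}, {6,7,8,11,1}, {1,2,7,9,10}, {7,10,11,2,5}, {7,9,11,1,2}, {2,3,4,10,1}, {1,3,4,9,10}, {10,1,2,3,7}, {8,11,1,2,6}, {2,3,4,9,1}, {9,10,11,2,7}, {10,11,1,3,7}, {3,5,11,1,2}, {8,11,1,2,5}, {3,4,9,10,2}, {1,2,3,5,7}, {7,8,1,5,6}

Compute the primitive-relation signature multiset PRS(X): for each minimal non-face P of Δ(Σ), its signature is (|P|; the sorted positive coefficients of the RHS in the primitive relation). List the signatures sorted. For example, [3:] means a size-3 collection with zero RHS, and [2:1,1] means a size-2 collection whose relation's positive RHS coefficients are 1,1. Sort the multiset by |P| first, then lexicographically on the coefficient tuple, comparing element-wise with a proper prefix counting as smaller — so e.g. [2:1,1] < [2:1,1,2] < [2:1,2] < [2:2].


The 20 primitive collections of Σ (r=11, n=5):

  {8,10}:  v_{8} + v_{10} = 0  so sig = [2:]
  {3,8}:  v_{3} + v_{8} = v_{1} + v_{5}  so sig = [2:1,1]
  {5,9}:  v_{5} + v_{9} = v_{2} + v_{3} + v_{11}  so sig = [2:1,1,1]
  {6,10}:  v_{6} + v_{10} = v_{1} + v_{2} + v_{7}  so sig = [2:1,1,1]
  {8,9}:  v_{8} + v_{9} = v_{1} + v_{2} + v_{11}  so sig = [2:1,1,1]
  {4,8}:  v_{4} + v_{8} = v_{1} + v_{2} + v_{3} + v_{9}  so sig = [2:1,1,1,1]
  {3,6}:  v_{3} + v_{6} = 2·v_{1} + v_{2} + v_{5} + v_{7}  so sig = [2:1,1,1,2]
  {4,5}:  v_{4} + v_{5} = v_{2} + 2·v_{3} + v_{9}  so sig = [2:1,1,2]
  {6,9}:  v_{6} + v_{9} = 2·v_{1} + 2·v_{2} + v_{7} + v_{11}  so sig = [2:1,1,2,2]
  {4,11}:  v_{4} + v_{11} = v_{3} + 2·v_{9}  so sig = [2:1,2]
  {4,7}:  v_{4} + v_{7} = 2·v_{1} + v_{2} + 3·v_{10}  so sig = [2:1,2,3]
  {4,6}:  v_{4} + v_{6} = 3·v_{1} + 2·v_{2} + 2·v_{10}  so sig = [2:2,2,3]
  {1,5,10}:  v_{1} + v_{5} + v_{10} = v_{3}  so sig = [3:1]
  {5,6,11}:  v_{5} + v_{6} + v_{11} = v_{8}  so sig = [3:1]
  {3,7,9}:  v_{3} + v_{7} + v_{9} = v_{1} + 2·v_{10}  so sig = [3:1,2]
  {1,2,7,8}:  v_{1} + v_{2} + v_{7} + v_{8} = v_{6}  so sig = [4:1]
  {1,2,10,11}:  v_{1} + v_{2} + v_{10} + v_{11} = v_{9}  so sig = [4:1]
  {2,3,7,11}:  v_{2} + v_{3} + v_{7} + v_{11} = v_{10}  so sig = [4:1]
  {1,2,5,7,11}:  v_{1} + v_{2} + v_{5} + v_{7} + v_{11} = 0  so sig = [5:]
  {1,2,3,9,10}:  v_{1} + v_{2} + v_{3} + v_{9} + v_{10} = v_{4}  so sig = [5:1]

so the primitive-relation signature multiset is
{ [2:],  [2:1,1],  [2:1,1,1] ×3,  [2:1,1,1,1],  [2:1,1,1,2],  [2:1,1,2],  [2:1,1,2,2],  [2:1,2],  [2:1,2,3],  [2:2,2,3],  [3:1] ×2,  [3:1,2],  [4:1] ×3,  [5:],  [5:1] }
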